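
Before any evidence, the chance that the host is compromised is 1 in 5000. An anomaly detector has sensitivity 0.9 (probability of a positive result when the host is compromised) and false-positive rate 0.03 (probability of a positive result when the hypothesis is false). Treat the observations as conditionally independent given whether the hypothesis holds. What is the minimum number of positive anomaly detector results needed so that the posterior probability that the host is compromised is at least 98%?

4

Prior odds = 0.0002/0.9998 = 1/4999.
Likelihood ratio of a positive result = 0.9/0.03 = 30.
Target odds: 0.98 ÷ 0.02 = 49.
Require 30ⁿ ≥ 49 ÷ (1/4999) = 244951.
30³ = 27000 falls short of 244951 but 30⁴ = 810000 reaches it, so n = 4.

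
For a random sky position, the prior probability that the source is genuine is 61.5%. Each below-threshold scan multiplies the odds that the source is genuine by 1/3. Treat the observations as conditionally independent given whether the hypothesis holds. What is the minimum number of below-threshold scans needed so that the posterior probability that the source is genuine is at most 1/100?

5

Prior odds = 0.615/0.385 = 123/77.
Likelihood ratio per below-threshold scan = 1/3.
Target posterior odds = 0.01/0.99 = 1/99.
Need (123/77) × (1/3)ⁿ ≤ 1/99, i.e. (1/3)ⁿ ≤ 7/1107.
(1/3)⁴ = 1/81 is still above 7/1107 but (1/3)⁵ = 1/243 is at or below it, so n = 5.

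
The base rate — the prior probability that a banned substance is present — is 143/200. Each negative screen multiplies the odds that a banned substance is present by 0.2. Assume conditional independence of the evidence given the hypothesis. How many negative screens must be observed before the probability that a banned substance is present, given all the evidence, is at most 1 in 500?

Prior odds = 0.715/0.285 = 143/57.
Likelihood ratio per negative screen = 0.2.
Target posterior odds = 0.002/0.998 = 1/499.
Require 0.2ⁿ ≤ 1/499 ÷ (143/57) = 57/71357.
0.2⁴ = 0.0016 is still above 57/71357 but 0.2⁵ = 0.00032 is at or below it, so n = 5.

5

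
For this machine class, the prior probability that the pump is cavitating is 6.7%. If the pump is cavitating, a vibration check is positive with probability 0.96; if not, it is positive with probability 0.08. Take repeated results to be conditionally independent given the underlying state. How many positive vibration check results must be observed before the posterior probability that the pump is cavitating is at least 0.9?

Prior odds = 0.067/0.933 = 67/933.
Likelihood ratio of a positive = 0.96/0.08 = 12.
Target odds: 0.9 ÷ 0.1 = 9.
Require 12ⁿ ≥ 9 ÷ (67/933) = 8397/67.
12¹ = 12 falls short of 8397/67 but 12² = 144 reaches it, so n = 2.

2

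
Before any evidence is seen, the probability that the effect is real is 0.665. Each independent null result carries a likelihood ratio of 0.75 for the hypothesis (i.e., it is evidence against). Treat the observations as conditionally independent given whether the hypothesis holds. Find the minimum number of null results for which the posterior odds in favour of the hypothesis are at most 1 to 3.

Prior odds: 0.665 ÷ 0.335 = 133/67.
Likelihood ratio per null result = 0.75.
Target odds = 1/3.
Require 0.75ⁿ ≤ 1/3 ÷ (133/67) = 67/399.
0.75⁶ = 729/4096 is still above 67/399 but 0.75⁷ = 2187/16384 is at or below it, so n = 7.

7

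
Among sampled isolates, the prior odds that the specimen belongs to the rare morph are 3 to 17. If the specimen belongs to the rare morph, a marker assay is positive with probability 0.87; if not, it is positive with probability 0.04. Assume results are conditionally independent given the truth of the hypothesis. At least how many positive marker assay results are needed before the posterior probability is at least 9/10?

Prior odds = 3/17.
Likelihood ratio of a positive = 0.87/0.04 = 21.75.
Target posterior odds = 0.9/0.1 = 9.
Require 21.75ⁿ ≥ 9 ÷ (3/17) = 51.
21.75¹ = 21.75 falls short of 51 but 21.75² = 473.0625 reaches it, so n = 2.

2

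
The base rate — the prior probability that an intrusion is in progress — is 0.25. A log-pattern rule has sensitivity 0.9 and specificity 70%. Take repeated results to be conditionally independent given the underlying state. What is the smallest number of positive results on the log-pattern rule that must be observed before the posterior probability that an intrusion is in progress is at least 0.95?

Prior odds: 0.25 ÷ 0.75 = 1/3.
False-positive rate = 1 − 0.7 = 0.3; likelihood ratio of a positive = 0.9/0.3 = 3.
Target odds: 0.95 ÷ 0.05 = 19.
Need (1/3) × 3ⁿ ≥ 19, i.e. 3ⁿ ≥ 57.
3³ = 27 falls short of 57 but 3⁴ = 81 reaches it, so n = 4.

4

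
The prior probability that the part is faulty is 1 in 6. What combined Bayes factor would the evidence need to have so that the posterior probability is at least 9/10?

45

Prior odds = (1/6)/(5/6) = 0.2.
Target odds = 0.9/0.1 = 9.
Required Bayes factor = 9 ÷ 0.2 = 45.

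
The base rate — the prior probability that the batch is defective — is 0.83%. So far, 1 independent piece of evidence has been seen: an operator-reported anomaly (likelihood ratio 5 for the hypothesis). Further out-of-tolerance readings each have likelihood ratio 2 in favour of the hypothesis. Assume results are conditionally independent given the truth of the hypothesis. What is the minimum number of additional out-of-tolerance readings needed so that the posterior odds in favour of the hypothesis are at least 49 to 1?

Prior odds = 0.0083/0.9917 = 83/9917.
Bayes factor of the evidence already in hand = 5.
Odds after that evidence = (83/9917) × 5 = 415/9917.
Target odds = 49.
Need 2ⁿ ≥ 49 ÷ (415/9917) = 485933/415.
2¹⁰ = 1024 falls short of 485933/415 but 2¹¹ = 2048 reaches it, so n = 11.

11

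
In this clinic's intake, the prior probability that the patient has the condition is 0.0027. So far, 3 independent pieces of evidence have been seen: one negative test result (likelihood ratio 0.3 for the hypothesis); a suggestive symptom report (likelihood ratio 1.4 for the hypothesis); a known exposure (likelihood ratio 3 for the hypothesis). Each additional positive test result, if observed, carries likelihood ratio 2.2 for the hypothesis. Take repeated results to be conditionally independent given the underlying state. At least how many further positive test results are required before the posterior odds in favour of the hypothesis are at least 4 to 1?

Prior odds = 0.0027/0.9973 = 27/9973.
Combined Bayes factor of the evidence already in hand = 0.3 × 1.4 × 3 = 1.26.
Odds after that evidence = (27/9973) × 1.26 = 1701/498650.
Target odds = 4.
Need 2.2ⁿ ≥ 4 ÷ (1701/498650) = 1994600/1701.
2.2⁸ = 214358881/390625 falls short of 1994600/1701 but 2.2⁹ ≈1207.27 reaches it, so n = 9.

9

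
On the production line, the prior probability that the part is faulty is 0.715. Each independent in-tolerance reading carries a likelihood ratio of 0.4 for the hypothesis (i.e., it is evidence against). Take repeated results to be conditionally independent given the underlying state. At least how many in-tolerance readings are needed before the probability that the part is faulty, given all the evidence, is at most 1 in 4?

3

Prior odds: 0.715 ÷ 0.285 = 143/57.
Likelihood ratio per in-tolerance reading = 0.4.
Target posterior odds = 0.25/0.75 = 1/3.
Require 0.4ⁿ ≤ 1/3 ÷ (143/57) = 19/143.
0.4² = 0.16 is still above 19/143 but 0.4³ = 0.064 is at or below it, so n = 3.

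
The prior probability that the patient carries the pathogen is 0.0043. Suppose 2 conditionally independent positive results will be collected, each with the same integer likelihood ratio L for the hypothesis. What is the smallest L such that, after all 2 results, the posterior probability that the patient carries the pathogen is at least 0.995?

Prior odds = 0.0043/0.9957 = 43/9957.
Target odds = 0.995/0.005 = 199.
Need L² ≥ 199 ÷ (43/9957) = 1981443/43.
214² = 45796 < 1981443/43 ≤ 46225 = 215², so L = 215.

215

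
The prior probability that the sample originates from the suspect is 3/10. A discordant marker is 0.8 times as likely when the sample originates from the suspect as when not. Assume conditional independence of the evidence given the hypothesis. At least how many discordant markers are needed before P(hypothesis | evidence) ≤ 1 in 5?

Prior odds: 0.3 ÷ 0.7 = 3/7.
Likelihood ratio per discordant marker = 0.8.
Target posterior odds = 0.2/0.8 = 0.25.
Need (3/7) × 0.8ⁿ ≤ 0.25, i.e. 0.8ⁿ ≤ 7/12.
0.8² = 0.64 is still above 7/12 but 0.8³ = 0.512 is at or below it, so n = 3.

3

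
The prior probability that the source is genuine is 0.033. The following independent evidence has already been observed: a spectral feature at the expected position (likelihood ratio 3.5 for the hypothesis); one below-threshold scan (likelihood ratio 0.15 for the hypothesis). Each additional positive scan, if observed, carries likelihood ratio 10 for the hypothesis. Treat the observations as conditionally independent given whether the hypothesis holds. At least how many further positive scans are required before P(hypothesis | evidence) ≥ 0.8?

Prior odds = 0.033/0.967 = 33/967.
Combined Bayes factor of the evidence already in hand = 3.5 × 0.15 = 0.525.
Odds after that evidence = (33/967) × 0.525 = 693/38680.
Target odds = 0.8/0.2 = 4.
Need 10ⁿ ≥ 4 ÷ (693/38680) = 154720/693.
10² = 100 falls short of 154720/693 but 10³ = 1000 reaches it, so n = 3.

3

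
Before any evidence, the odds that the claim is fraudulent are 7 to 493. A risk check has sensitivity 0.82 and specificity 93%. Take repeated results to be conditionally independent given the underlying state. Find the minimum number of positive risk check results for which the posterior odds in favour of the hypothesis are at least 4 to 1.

Prior odds = 7/493.
False-positive rate = 1 − 0.93 = 0.07; likelihood ratio of a positive = 0.82/0.07 = 82/7.
Target odds = 4.
Need (7/493) × (82/7)ⁿ ≥ 4, i.e. (82/7)ⁿ ≥ 1972/7.
(82/7)² = 6724/49 falls short of 1972/7 but (82/7)³ = 551368/343 reaches it, so n = 3.

3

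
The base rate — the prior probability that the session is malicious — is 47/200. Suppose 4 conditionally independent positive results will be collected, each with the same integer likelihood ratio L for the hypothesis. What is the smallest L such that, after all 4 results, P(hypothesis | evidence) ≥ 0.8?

2

Prior odds = 0.235/0.765 = 47/153.
Target odds = 0.8/0.2 = 4.
Need L⁴ ≥ 4 ÷ (47/153) = 612/47.
1⁴ = 1 < 612/47 ≤ 16 = 2⁴, so L = 2.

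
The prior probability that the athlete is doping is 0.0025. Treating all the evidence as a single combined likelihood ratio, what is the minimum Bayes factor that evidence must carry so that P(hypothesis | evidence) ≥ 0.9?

Prior odds = 0.0025/0.9975 = 1/399.
Target odds = 0.9/0.1 = 9.
Required Bayes factor = 9 ÷ (1/399) = 3591.

3591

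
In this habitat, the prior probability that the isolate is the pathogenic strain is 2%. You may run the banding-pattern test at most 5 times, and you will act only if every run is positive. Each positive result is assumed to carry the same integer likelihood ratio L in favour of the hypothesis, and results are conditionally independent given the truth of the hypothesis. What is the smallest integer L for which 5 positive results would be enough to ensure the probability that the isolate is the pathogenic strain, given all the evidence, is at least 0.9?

4

Prior odds = 0.02/0.98 = 1/49.
Target odds = 0.9/0.1 = 9.
Need L⁵ ≥ 9 ÷ (1/49) = 441.
3⁵ = 243 < 441 ≤ 1024 = 4⁵, so L = 4.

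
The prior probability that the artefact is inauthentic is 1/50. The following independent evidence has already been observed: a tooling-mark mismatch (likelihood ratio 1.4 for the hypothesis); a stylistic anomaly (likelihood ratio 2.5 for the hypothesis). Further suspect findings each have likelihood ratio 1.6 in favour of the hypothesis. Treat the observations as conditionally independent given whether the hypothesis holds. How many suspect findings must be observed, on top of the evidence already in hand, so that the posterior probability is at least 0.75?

Prior odds = 0.02/0.98 = 1/49.
Combined Bayes factor of the evidence already in hand = 1.4 × 2.5 = 3.5.
Odds after that evidence = (1/49) × 3.5 = 1/14.
Target odds = 0.75/0.25 = 3.
Need 1.6ⁿ ≥ 3 ÷ (1/14) = 42.
1.6⁷ = 2097152/78125 falls short of 42 but 1.6⁸ = 16777216/390625 reaches it, so n = 8.

8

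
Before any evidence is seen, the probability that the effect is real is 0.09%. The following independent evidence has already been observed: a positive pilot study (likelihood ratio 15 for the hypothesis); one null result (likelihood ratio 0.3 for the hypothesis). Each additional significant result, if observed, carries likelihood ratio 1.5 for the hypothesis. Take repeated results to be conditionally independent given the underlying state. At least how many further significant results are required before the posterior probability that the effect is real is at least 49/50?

24

Prior odds = 0.0009/0.9991 = 9/9991.
Combined Bayes factor of the evidence already in hand = 15 × 0.3 = 4.5.
Odds after that evidence = (9/9991) × 4.5 = 81/19982.
Target odds = 0.98/0.02 = 49.
Need 1.5ⁿ ≥ 49 ÷ (81/19982) = 979118/81.
1.5²³ ≈11222.7 falls short of 979118/81 but 1.5²⁴ ≈16834.1 reaches it, so n = 24.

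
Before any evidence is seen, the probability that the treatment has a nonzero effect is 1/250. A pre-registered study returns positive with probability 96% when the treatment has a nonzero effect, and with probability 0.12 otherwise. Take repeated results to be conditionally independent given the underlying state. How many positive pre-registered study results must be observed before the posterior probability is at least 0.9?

Prior odds: 0.004 ÷ 0.996 = 1/249.
Likelihood ratio of a positive result = 0.96/0.12 = 8.
Target odds: 0.9 ÷ 0.1 = 9.
Require 8ⁿ ≥ 9 ÷ (1/249) = 2241.
8³ = 512 falls short of 2241 but 8⁴ = 4096 reaches it, so n = 4.

4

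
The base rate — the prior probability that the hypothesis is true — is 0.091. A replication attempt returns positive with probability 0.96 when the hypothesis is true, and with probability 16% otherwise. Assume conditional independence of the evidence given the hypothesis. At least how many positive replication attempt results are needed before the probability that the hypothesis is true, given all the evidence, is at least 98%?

Prior odds = 0.091/0.909 = 91/909.
Likelihood ratio of a positive result = 0.96/0.16 = 6.
Target odds: 0.98 ÷ 0.02 = 49.
Require 6ⁿ ≥ 49 ÷ (91/909) = 6363/13.
6³ = 216 falls short of 6363/13 but 6⁴ = 1296 reaches it, so n = 4.

4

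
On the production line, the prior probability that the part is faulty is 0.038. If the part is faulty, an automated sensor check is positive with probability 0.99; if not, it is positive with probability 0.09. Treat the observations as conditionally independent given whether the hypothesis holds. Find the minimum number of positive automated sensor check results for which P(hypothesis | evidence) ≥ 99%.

Prior odds: 0.038 ÷ 0.962 = 19/481.
Likelihood ratio of a positive = 0.99/0.09 = 11.
Target posterior odds = 0.99/0.01 = 99.
Need (19/481) × 11ⁿ ≥ 99, i.e. 11ⁿ ≥ 47619/19.
11³ = 1331 falls short of 47619/19 but 11⁴ = 14641 reaches it, so n = 4.

4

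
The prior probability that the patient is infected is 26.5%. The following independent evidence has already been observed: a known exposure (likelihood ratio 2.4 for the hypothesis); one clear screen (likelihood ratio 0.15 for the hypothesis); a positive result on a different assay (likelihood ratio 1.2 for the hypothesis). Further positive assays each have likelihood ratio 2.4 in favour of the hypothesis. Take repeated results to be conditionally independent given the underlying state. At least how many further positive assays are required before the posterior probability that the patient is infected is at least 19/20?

Prior odds = 0.265/0.735 = 53/147.
Combined Bayes factor of the evidence already in hand = 2.4 × 0.15 × 1.2 = 0.432.
Odds after that evidence = (53/147) × 0.432 = 954/6125.
Target odds = 0.95/0.05 = 19.
Need 2.4ⁿ ≥ 19 ÷ (954/6125) = 116375/954.
2.4⁵ = 79.62624 falls short of 116375/954 but 2.4⁶ = 2985984/15625 reaches it, so n = 6.

6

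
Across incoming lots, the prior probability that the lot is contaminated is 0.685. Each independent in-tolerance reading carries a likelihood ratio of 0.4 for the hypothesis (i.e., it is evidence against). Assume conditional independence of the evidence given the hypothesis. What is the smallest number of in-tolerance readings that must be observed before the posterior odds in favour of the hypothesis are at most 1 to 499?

Prior odds: 0.685 ÷ 0.315 = 137/63.
Likelihood ratio per in-tolerance reading = 0.4.
Target odds = 1/499.
Need (137/63) × 0.4ⁿ ≤ 1/499, i.e. 0.4ⁿ ≤ 63/68363.
0.4⁷ = 128/78125 is still above 63/68363 but 0.4⁸ = 256/390625 is at or below it, so n = 8.

8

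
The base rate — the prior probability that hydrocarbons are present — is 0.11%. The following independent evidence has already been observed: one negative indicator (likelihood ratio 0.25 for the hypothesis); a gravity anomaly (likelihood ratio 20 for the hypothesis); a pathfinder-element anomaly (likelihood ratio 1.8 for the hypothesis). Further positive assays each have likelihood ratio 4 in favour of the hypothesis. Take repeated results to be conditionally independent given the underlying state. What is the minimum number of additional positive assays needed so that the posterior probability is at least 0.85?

5

Prior odds = 0.0011/0.9989 = 11/9989.
Combined Bayes factor of the evidence already in hand = 0.25 × 20 × 1.8 = 9.
Odds after that evidence = (11/9989) × 9 = 99/9989.
Target odds = 0.85/0.15 = 17/3.
Need 4ⁿ ≥ 17/3 ÷ (99/9989) = 169813/297.
4⁴ = 256 falls short of 169813/297 but 4⁵ = 1024 reaches it, so n = 5.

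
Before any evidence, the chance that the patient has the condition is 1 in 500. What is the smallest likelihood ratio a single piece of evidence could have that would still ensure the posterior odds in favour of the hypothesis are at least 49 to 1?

Prior odds = 0.002/0.998 = 1/499.
Target odds = 49.
Required Bayes factor = 49 ÷ (1/499) = 24451.

24451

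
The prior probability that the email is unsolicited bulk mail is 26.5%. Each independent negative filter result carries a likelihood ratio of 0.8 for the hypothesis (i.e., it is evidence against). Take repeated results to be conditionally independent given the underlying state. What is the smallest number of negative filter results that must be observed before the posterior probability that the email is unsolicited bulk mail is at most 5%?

Prior odds: 0.265 ÷ 0.735 = 53/147.
Likelihood ratio per negative filter result = 0.8.
Target odds: 0.05 ÷ 0.95 = 1/19.
Need (53/147) × 0.8ⁿ ≤ 1/19, i.e. 0.8ⁿ ≤ 147/1007.
0.8⁸ = 65536/390625 is still above 147/1007 but 0.8⁹ = 262144/1953125 is at or below it, so n = 9.

9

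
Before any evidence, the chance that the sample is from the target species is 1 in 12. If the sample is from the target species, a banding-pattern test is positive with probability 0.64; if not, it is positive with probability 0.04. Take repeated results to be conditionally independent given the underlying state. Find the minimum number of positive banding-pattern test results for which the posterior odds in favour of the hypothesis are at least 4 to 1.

Prior odds = (1/12)/(11/12) = 1/11.
Likelihood ratio of a positive = 0.64/0.04 = 16.
Target odds = 4.
Need (1/11) × 16ⁿ ≥ 4, i.e. 16ⁿ ≥ 44.
16¹ = 16 falls short of 44 but 16² = 256 reaches it, so n = 2.

2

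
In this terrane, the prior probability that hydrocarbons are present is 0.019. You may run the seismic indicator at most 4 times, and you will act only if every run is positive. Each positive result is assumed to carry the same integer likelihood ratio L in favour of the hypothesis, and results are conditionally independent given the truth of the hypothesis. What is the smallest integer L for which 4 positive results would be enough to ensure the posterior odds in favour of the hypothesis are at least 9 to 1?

Prior odds = 0.019/0.981 = 19/981.
Target odds = 9.
Need L⁴ ≥ 9 ÷ (19/981) = 8829/19.
4⁴ = 256 < 8829/19 ≤ 625 = 5⁴, so L = 5.

5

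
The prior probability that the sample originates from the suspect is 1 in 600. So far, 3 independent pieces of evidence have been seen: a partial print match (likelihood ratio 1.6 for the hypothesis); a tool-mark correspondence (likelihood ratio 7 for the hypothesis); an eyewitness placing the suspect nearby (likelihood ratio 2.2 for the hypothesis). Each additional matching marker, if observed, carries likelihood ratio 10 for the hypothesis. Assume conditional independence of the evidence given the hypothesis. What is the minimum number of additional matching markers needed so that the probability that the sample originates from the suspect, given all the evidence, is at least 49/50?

Prior odds = (1/600)/(599/600) = 1/599.
Combined Bayes factor of the evidence already in hand = 1.6 × 7 × 2.2 = 24.64.
Odds after that evidence = (1/599) × 24.64 = 616/14975.
Target odds = 0.98/0.02 = 49.
Need 10ⁿ ≥ 49 ÷ (616/14975) = 104825/88.
10³ = 1000 falls short of 104825/88 but 10⁴ = 10000 reaches it, so n = 4.

4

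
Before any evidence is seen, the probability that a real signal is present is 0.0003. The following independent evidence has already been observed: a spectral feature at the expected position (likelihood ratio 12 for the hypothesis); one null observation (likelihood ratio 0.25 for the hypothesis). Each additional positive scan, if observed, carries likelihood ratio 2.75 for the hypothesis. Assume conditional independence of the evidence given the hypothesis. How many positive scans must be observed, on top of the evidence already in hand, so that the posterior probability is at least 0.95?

Prior odds = 0.0003/0.9997 = 3/9997.
Combined Bayes factor of the evidence already in hand = 12 × 0.25 = 3.
Odds after that evidence = (3/9997) × 3 = 9/9997.
Target odds = 0.95/0.05 = 19.
Need 2.75ⁿ ≥ 19 ÷ (9/9997) = 189943/9.
2.75⁹ ≈8994.86 falls short of 189943/9 but 2.75¹⁰ ≈24735.9 reaches it, so n = 10.

10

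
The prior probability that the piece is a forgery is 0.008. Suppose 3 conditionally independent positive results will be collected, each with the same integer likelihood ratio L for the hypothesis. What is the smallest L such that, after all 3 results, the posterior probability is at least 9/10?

11

Prior odds = 0.008/0.992 = 1/124.
Target odds = 0.9/0.1 = 9.
Need L³ ≥ 9 ÷ (1/124) = 1116.
10³ = 1000 < 1116 ≤ 1331 = 11³, so L = 11.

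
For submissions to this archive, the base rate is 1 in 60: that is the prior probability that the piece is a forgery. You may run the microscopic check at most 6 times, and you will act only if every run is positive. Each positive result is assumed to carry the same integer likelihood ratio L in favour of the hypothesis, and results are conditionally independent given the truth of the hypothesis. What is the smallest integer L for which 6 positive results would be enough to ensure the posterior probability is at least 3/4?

3

Prior odds = (1/60)/(59/60) = 1/59.
Target odds = 0.75/0.25 = 3.
Need L⁶ ≥ 3 ÷ (1/59) = 177.
2⁶ = 64 < 177 ≤ 729 = 3⁶, so L = 3.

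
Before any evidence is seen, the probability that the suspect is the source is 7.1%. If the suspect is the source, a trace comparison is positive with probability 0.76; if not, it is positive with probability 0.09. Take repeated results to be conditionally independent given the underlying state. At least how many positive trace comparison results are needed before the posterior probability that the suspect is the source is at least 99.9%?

5

Prior odds = 0.071/0.929 = 71/929.
Likelihood ratio of a positive = 0.76/0.09 = 76/9.
Target odds: 0.999 ÷ 0.001 = 999.
Need (71/929) × (76/9)ⁿ ≥ 999, i.e. (76/9)ⁿ ≥ 928071/71.
(76/9)⁴ = 33362176/6561 falls short of 928071/71 but (76/9)⁵ ≈42939.3 reaches it, so n = 5.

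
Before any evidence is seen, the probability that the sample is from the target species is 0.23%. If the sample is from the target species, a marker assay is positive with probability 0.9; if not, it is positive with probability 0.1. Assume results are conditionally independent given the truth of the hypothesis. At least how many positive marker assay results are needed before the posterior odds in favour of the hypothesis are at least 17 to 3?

Prior odds = 0.0023/0.9977 = 23/9977.
Likelihood ratio of a positive = 0.9/0.1 = 9.
Target odds = 17/3.
Need (23/9977) × 9ⁿ ≥ 17/3, i.e. 9ⁿ ≥ 169609/69.
9³ = 729 falls short of 169609/69 but 9⁴ = 6561 reaches it, so n = 4.

4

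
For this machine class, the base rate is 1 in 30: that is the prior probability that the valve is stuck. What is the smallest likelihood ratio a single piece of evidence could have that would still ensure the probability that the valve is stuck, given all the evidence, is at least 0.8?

116

Prior odds = (1/30)/(29/30) = 1/29.
Target odds = 0.8/0.2 = 4.
Required Bayes factor = 4 ÷ (1/29) = 116.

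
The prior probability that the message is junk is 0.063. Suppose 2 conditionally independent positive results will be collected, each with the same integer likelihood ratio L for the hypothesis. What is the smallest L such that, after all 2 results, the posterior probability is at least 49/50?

Prior odds = 0.063/0.937 = 63/937.
Target odds = 0.98/0.02 = 49.
Need L² ≥ 49 ÷ (63/937) = 6559/9.
26² = 676 < 6559/9 ≤ 729 = 27², so L = 27.

27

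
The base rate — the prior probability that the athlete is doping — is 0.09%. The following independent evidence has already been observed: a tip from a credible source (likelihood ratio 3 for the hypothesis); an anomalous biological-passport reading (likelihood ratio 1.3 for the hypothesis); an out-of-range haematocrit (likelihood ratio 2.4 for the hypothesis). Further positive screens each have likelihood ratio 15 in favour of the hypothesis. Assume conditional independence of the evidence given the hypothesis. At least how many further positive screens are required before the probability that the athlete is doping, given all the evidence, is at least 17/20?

3

Prior odds = 0.0009/0.9991 = 9/9991.
Combined Bayes factor of the evidence already in hand = 3 × 1.3 × 2.4 = 9.36.
Odds after that evidence = (9/9991) × 9.36 = 2106/249775.
Target odds = 0.85/0.15 = 17/3.
Need 15ⁿ ≥ 17/3 ÷ (2106/249775) = 4246175/6318.
15² = 225 falls short of 4246175/6318 but 15³ = 3375 reaches it, so n = 3.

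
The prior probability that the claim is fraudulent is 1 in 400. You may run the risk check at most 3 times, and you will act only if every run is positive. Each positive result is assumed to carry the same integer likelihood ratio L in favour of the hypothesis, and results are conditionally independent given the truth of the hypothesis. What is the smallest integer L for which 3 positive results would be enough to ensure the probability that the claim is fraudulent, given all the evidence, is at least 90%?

Prior odds = 0.0025/0.9975 = 1/399.
Target odds = 0.9/0.1 = 9.
Need L³ ≥ 9 ÷ (1/399) = 3591.
15³ = 3375 < 3591 ≤ 4096 = 16³, so L = 16.

16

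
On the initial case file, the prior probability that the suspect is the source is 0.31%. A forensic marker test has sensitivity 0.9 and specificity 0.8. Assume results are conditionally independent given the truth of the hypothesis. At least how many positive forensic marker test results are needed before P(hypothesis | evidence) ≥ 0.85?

Prior odds = 0.0031/0.9969 = 31/9969.
False-positive rate = 1 − 0.8 = 0.2; likelihood ratio of a positive = 0.9/0.2 = 4.5.
Target odds: 0.85 ÷ 0.15 = 17/3.
Need (31/9969) × 4.5ⁿ ≥ 17/3, i.e. 4.5ⁿ ≥ 56491/31.
4.5⁴ = 410.0625 falls short of 56491/31 but 4.5⁵ = 1845.28125 reaches it, so n = 5.

5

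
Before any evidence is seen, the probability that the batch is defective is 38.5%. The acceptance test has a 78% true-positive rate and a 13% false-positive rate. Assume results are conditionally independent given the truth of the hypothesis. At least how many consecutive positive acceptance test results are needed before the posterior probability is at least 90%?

Prior odds: 0.385 ÷ 0.615 = 77/123.
Likelihood ratio of a positive result = 0.78/0.13 = 6.
Target odds: 0.9 ÷ 0.1 = 9.
Need (77/123) × 6ⁿ ≥ 9, i.e. 6ⁿ ≥ 1107/77.
6¹ = 6 falls short of 1107/77 but 6² = 36 reaches it, so n = 2.

2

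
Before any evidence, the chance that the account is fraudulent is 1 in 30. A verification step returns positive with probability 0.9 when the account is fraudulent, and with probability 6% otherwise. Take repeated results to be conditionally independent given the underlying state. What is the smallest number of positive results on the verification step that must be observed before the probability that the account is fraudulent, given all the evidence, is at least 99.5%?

4

Prior odds = (1/30)/(29/30) = 1/29.
Likelihood ratio of a positive result = 0.9/0.06 = 15.
Target odds: 0.995 ÷ 0.005 = 199.
Require 15ⁿ ≥ 199 ÷ (1/29) = 5771.
15³ = 3375 falls short of 5771 but 15⁴ = 50625 reaches it, so n = 4.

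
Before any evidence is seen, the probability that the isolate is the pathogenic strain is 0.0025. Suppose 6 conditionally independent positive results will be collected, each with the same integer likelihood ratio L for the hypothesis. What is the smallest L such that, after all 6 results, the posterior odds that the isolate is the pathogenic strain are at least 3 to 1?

4

Prior odds = 0.0025/0.9975 = 1/399.
Target odds = 3.
Need L⁶ ≥ 3 ÷ (1/399) = 1197.
3⁶ = 729 < 1197 ≤ 4096 = 4⁶, so L = 4.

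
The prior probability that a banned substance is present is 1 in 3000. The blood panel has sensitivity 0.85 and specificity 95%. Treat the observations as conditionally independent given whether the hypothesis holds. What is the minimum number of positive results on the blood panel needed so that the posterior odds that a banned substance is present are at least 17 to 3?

4

Prior odds: (1/3000) ÷ (2999/3000) = 1/2999.
False-positive rate = 1 − 0.95 = 0.05; likelihood ratio of a positive = 0.85/0.05 = 17.
Target odds = 17/3.
Require 17ⁿ ≥ 17/3 ÷ (1/2999) = 50983/3.
17³ = 4913 falls short of 50983/3 but 17⁴ = 83521 reaches it, so n = 4.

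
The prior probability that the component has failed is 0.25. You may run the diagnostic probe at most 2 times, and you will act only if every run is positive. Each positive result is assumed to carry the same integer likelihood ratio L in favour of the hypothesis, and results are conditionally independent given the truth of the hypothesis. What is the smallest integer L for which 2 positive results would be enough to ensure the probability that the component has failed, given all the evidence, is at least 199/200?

Prior odds = 0.25/0.75 = 1/3.
Target odds = 0.995/0.005 = 199.
Need L² ≥ 199 ÷ (1/3) = 597.
24² = 576 < 597 ≤ 625 = 25², so L = 25.

25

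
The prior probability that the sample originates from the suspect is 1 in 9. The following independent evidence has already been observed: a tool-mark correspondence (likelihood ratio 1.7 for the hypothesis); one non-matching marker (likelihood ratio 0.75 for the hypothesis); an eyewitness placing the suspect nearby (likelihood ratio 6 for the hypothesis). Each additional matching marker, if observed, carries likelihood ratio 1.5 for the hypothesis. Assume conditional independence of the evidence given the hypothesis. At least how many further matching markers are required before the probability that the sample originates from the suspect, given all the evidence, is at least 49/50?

10

Prior odds = (1/9)/(8/9) = 0.125.
Combined Bayes factor of the evidence already in hand = 1.7 × 0.75 × 6 = 7.65.
Odds after that evidence = 0.125 × 7.65 = 0.95625.
Target odds = 0.98/0.02 = 49.
Need 1.5ⁿ ≥ 49 ÷ 0.95625 = 7840/153.
1.5⁹ = 19683/512 falls short of 7840/153 but 1.5¹⁰ = 59049/1024 reaches it, so n = 10.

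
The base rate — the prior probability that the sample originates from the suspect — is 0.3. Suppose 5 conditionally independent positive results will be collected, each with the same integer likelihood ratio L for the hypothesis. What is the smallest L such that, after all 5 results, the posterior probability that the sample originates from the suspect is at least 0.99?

Prior odds = 0.3/0.7 = 3/7.
Target odds = 0.99/0.01 = 99.
Need L⁵ ≥ 99 ÷ (3/7) = 231.
2⁵ = 32 < 231 ≤ 243 = 3⁵, so L = 3.

3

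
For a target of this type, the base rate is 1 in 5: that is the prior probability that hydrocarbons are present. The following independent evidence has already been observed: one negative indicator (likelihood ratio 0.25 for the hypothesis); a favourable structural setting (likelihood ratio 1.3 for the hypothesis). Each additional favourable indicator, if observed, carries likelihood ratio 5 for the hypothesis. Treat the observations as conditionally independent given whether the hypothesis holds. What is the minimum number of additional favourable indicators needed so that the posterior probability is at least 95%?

Prior odds = 0.2/0.8 = 0.25.
Combined Bayes factor of the evidence already in hand = 0.25 × 1.3 = 0.325.
Odds after that evidence = 0.25 × 0.325 = 0.08125.
Target odds = 0.95/0.05 = 19.
Need 5ⁿ ≥ 19 ÷ 0.08125 = 3040/13.
5³ = 125 falls short of 3040/13 but 5⁴ = 625 reaches it, so n = 4.

4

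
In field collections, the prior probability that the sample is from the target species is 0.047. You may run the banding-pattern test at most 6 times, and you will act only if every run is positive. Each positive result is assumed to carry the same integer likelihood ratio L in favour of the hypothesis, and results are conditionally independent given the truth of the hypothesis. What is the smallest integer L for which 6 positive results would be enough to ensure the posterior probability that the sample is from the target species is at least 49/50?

Prior odds = 0.047/0.953 = 47/953.
Target odds = 0.98/0.02 = 49.
Need L⁶ ≥ 49 ÷ (47/953) = 46697/47.
3⁶ = 729 < 46697/47 ≤ 4096 = 4⁶, so L = 4.

4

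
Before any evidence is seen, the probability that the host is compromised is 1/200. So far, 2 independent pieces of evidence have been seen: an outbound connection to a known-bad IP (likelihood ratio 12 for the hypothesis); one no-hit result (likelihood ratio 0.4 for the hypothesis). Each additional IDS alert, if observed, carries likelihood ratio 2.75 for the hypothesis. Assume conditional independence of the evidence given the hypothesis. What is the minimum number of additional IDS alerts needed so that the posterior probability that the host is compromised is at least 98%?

Prior odds = 0.005/0.995 = 1/199.
Combined Bayes factor of the evidence already in hand = 12 × 0.4 = 4.8.
Odds after that evidence = (1/199) × 4.8 = 24/995.
Target odds = 0.98/0.02 = 49.
Need 2.75ⁿ ≥ 49 ÷ (24/995) = 48755/24.
2.75⁷ = 19487171/16384 falls short of 48755/24 but 2.75⁸ = 214358881/65536 reaches it, so n = 8.

8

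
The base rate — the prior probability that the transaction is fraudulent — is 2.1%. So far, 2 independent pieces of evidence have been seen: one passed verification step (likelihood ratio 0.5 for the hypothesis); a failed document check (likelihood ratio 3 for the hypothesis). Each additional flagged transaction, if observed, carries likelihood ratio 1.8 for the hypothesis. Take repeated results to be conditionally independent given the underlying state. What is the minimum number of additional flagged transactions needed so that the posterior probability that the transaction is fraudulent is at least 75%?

8

Prior odds = 0.021/0.979 = 21/979.
Combined Bayes factor of the evidence already in hand = 0.5 × 3 = 1.5.
Odds after that evidence = (21/979) × 1.5 = 63/1958.
Target odds = 0.75/0.25 = 3.
Need 1.8ⁿ ≥ 3 ÷ (63/1958) = 1958/21.
1.8⁷ = 4782969/78125 falls short of 1958/21 but 1.8⁸ = 43046721/390625 reaches it, so n = 8.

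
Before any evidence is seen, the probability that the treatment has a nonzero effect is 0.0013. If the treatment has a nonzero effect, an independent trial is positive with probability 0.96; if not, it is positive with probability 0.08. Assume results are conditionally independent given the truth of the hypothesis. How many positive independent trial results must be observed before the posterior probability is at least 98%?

5

Prior odds: 0.0013 ÷ 0.9987 = 13/9987.
Likelihood ratio of a positive = 0.96/0.08 = 12.
Target odds: 0.98 ÷ 0.02 = 49.
Require 12ⁿ ≥ 49 ÷ (13/9987) = 489363/13.
12⁴ = 20736 falls short of 489363/13 but 12⁵ = 248832 reaches it, so n = 5.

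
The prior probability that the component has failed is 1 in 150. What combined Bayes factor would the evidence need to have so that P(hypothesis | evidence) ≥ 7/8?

1043

Prior odds = (1/150)/(149/150) = 1/149.
Target odds = 0.875/0.125 = 7.
Required Bayes factor = 7 ÷ (1/149) = 1043.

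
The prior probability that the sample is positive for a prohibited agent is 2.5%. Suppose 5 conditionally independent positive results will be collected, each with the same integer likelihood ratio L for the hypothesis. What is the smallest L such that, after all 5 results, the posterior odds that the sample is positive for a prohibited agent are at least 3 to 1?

Prior odds = 0.025/0.975 = 1/39.
Target odds = 3.
Need L⁵ ≥ 3 ÷ (1/39) = 117.
2⁵ = 32 < 117 ≤ 243 = 3⁵, so L = 3.

3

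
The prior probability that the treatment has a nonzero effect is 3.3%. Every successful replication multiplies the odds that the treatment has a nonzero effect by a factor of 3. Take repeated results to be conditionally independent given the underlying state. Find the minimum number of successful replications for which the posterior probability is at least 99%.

8

Prior odds = 0.033/0.967 = 33/967.
Likelihood ratio per successful replication = 3.
Target posterior odds = 0.99/0.01 = 99.
Require 3ⁿ ≥ 99 ÷ (33/967) = 2901.
3⁷ = 2187 falls short of 2901 but 3⁸ = 6561 reaches it, so n = 8.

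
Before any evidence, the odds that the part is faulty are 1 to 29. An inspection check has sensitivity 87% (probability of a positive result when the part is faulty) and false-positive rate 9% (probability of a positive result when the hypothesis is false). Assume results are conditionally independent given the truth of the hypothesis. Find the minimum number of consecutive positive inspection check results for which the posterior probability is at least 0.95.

Prior odds = 1/29.
Likelihood ratio of a positive result = 0.87/0.09 = 29/3.
Target posterior odds = 0.95/0.05 = 19.
Require (29/3)ⁿ ≥ 19 ÷ (1/29) = 551.
(29/3)² = 841/9 falls short of 551 but (29/3)³ = 24389/27 reaches it, so n = 3.

3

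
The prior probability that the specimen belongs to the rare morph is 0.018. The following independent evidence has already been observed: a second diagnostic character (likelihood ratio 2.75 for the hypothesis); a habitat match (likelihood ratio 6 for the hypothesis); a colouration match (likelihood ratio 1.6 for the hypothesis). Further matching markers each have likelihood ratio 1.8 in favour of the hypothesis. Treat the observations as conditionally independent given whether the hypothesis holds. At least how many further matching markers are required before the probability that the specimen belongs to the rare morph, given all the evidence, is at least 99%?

Prior odds = 0.018/0.982 = 9/491.
Combined Bayes factor of the evidence already in hand = 2.75 × 6 × 1.6 = 26.4.
Odds after that evidence = (9/491) × 26.4 = 1188/2455.
Target odds = 0.99/0.01 = 99.
Need 1.8ⁿ ≥ 99 ÷ (1188/2455) = 2455/12.
1.8⁹ = 387420489/1953125 falls short of 2455/12 but 1.8¹⁰ ≈357.047 reaches it, so n = 10.

10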